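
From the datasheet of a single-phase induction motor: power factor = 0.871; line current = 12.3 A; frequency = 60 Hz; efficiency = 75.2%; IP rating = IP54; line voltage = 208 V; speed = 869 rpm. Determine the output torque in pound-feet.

13.6 lb·ft

P_in = V·I·cosφ = 208 × 12.3 × 0.871 = 2228 W
P_out = η·P_in = 0.752 × 2228 = 1675 W
n = 869 rpm
ω = 2π×869/60 = 91 rad/s
τ = P_out/ω = 1675/91 = 18.41 N·m
In lb·ft: 18.41/1.356 = 13.6 lb·ft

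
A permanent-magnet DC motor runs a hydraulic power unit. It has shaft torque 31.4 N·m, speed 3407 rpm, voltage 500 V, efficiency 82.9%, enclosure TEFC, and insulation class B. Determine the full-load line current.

ω = 2π×3407/60 = 356.8 rad/s; P_out = τω = 31.4 × 356.8 = 11204 W
P_in = P_out / η = 11204 / 0.829 = 13515 W
I = P_in / V = 13515 / 500 = 27 A

27 A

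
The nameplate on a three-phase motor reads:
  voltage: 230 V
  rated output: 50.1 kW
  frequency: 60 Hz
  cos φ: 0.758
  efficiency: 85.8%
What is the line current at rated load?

193 A

P_out = 50.1 kW = 50100 W
P_in = P_out / η = 50100 / 0.858 = 58392 W
I_L = P_in / (√3·V_L·cosφ) = 58392 / (1.732 × 230 × 0.758) = 193 A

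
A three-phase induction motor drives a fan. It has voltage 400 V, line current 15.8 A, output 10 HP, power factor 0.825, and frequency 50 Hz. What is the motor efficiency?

82.6 %

P_out = 10 × 746 = 7460 W
P_in = √3·V_L·I_L·cosφ = 1.732 × 400 × 15.8 × 0.825 = 9031 W
η = P_out / P_in = 7460 / 9031 = 0.826 = 82.6%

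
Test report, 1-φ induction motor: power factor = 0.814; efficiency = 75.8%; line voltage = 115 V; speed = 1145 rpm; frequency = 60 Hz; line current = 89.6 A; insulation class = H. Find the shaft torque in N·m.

P_in = V·I·cosφ = 115 × 89.6 × 0.814 = 8387 W
P_out = η·P_in = 0.758 × 8387 = 6357 W
n = 1145 rpm
ω = 2π×1145/60 = 119.9 rad/s
τ = P_out/ω = 6357/119.9 = 53 N·m

53 N·m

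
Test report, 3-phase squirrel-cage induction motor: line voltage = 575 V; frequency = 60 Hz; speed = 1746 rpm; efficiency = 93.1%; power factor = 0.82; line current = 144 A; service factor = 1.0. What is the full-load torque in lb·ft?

442 lb·ft

P_in = √3·V·I·cosφ = 1.732 × 575 × 144 × 0.82 = 117596 W
P_out = η·P_in = 0.931 × 117596 = 109482 W
n = 1746 rpm
ω = 2π×1746/60 = 182.8 rad/s
τ = P_out/ω = 109482/182.8 = 598.9 N·m
In lb·ft: 598.9/1.356 = 442 lb·ft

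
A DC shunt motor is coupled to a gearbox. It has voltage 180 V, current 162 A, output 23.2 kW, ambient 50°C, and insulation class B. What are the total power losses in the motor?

P_in = V·I = 180×162 = 29160 W
P_out = 23200 W
Losses = P_in − P_out = 29160 − 23200 = 5960 W

5960 W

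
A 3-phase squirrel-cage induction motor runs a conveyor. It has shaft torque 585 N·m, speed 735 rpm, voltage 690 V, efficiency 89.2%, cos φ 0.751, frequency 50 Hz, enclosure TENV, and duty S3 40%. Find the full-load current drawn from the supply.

ω = 2π×735/60 = 76.97 rad/s; P_out = τω = 585 × 76.97 = 45027 W
P_in = P_out / η = 45027 / 0.892 = 50479 W
I_L = P_in / (√3·V_L·cosφ) = 50479 / (1.732 × 690 × 0.751) = 56.2 A

56.2 A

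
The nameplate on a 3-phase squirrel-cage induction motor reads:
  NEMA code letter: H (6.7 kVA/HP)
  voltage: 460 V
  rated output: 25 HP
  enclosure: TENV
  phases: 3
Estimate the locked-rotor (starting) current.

210 A

S_LR = 6.7 × 25 = 167.5 kVA
I_LR = S_LR/(√3·V_L) = 167500/(1.732×460) = 210 A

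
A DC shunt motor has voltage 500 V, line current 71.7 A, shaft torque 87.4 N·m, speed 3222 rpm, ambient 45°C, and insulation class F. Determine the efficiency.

ω = 2π × 3222/60 = 337.4 rad/s; P_out = τω = 87.4 × 337.4 = 29489 W
P_in = V·I = 500 × 71.7 = 35850 W
η = P_out / P_in = 29489 / 35850 = 0.823 = 82.3%

82.3 %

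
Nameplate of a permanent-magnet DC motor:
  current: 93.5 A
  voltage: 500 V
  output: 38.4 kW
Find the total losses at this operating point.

8350 W

P_in = V·I = 500×93.5 = 46750 W
P_out = 38400 W
Losses = P_in − P_out = 46750 − 38400 = 8350 W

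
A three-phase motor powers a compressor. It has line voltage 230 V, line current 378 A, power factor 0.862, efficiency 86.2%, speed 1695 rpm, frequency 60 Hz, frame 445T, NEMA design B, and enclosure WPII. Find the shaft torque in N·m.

P_in = √3·V·I·cosφ = 1.732 × 230 × 378 × 0.862 = 129800 W
P_out = η·P_in = 0.862 × 129800 = 111888 W
n = 1695 rpm
ω = 2π×1695/60 = 177.5 rad/s
τ = P_out/ω = 111888/177.5 = 630 N·m

630 N·m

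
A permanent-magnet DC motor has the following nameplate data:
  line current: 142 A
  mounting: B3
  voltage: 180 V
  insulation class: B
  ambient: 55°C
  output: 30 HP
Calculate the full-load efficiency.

87.6 %

P_out = 30 × 746 = 22380 W
P_in = V·I = 180 × 142 = 25560 W
η = P_out / P_in = 22380 / 25560 = 0.876 = 87.6%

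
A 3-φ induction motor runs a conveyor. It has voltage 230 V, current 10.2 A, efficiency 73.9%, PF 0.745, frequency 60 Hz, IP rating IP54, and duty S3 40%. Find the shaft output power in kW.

P_in = √3·V·I·cosφ = 1.732 × 230 × 10.2 × 0.745 = 3027 W
P_out = η·P_in = 0.739 × 3027 = 2237 W

2.24 kW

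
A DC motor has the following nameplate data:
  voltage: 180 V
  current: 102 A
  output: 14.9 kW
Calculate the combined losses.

P_in = V·I = 180×102 = 18360 W
P_out = 14900 W
Losses = P_in − P_out = 18360 − 14900 = 3460 W

3460 W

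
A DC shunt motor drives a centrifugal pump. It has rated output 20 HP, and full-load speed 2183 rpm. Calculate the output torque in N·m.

65.3 N·m

P_out = 20 × 746 = 14920 W
ω = 2π × 2183/60 = 228.6 rad/s
τ = P_out/ω = 14920/228.6 = 65.3 N·m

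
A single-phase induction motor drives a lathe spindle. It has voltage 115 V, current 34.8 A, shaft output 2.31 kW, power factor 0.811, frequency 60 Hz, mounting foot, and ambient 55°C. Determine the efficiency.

P_out = 2.31 kW = 2310 W
P_in = V·I·cosφ = 115 × 34.8 × 0.811 = 3246 W
η = P_out / P_in = 2310 / 3246 = 0.712 = 71.2%

71.2 %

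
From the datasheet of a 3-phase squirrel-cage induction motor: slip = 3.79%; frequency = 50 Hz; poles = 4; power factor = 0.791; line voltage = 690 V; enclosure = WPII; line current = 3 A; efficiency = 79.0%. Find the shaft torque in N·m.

P_in = √3·V·I·cosφ = 1.732 × 690 × 3 × 0.791 = 2836 W
P_out = η·P_in = 0.79 × 2836 = 2240 W
n_s = 120×50/4 = 1500 rpm; n = 1500×(1−0.0379) = 1443 rpm
ω = 2π×1443/60 = 151.1 rad/s
τ = P_out/ω = 2240/151.1 = 14.8 N·m

14.8 N·m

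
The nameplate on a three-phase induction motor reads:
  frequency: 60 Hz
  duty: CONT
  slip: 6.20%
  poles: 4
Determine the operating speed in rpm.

1688 rpm

n_s = 120f/p = 120×60/4 = 1800 rpm
n = n_s(1 − s) = 1800 × (1 − 0.062) = 1688 rpm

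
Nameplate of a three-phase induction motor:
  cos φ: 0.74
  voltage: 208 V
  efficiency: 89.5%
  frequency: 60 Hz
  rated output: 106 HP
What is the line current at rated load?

331 A

P_out = 106 × 746 = 79076 W
P_in = P_out / η = 79076 / 0.895 = 88353 W
I_L = P_in / (√3·V_L·cosφ) = 88353 / (1.732 × 208 × 0.74) = 331 A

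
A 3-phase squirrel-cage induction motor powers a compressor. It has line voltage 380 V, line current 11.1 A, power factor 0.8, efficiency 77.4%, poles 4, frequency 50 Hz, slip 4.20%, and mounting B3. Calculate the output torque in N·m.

30.1 N·m

P_in = √3·V·I·cosφ = 1.732 × 380 × 11.1 × 0.8 = 5844 W
P_out = η·P_in = 0.774 × 5844 = 4523 W
n_s = 120×50/4 = 1500 rpm; n = 1500×(1−0.042) = 1437 rpm
ω = 2π×1437/60 = 150.5 rad/s
τ = P_out/ω = 4523/150.5 = 30.1 N·m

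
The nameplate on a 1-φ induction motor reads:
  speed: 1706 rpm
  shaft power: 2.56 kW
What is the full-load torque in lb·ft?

ω = 2π × 1706/60 = 178.7 rad/s
τ = P/ω = 2560/178.7 = 14.33 N·m
In lb·ft: 14.33/1.356 = 10.6 lb·ft

10.6 lb·ft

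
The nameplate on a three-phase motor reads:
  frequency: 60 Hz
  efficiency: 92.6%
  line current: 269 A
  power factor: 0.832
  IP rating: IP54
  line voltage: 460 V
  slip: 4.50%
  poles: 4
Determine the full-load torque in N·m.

917 N·m

P_in = √3·V·I·cosφ = 1.732 × 460 × 269 × 0.832 = 178312 W
P_out = η·P_in = 0.926 × 178312 = 165117 W
n_s = 120×60/4 = 1800 rpm; n = 1800×(1−0.045) = 1719 rpm
ω = 2π×1719/60 = 180 rad/s
τ = P_out/ω = 165117/180 = 917 N·m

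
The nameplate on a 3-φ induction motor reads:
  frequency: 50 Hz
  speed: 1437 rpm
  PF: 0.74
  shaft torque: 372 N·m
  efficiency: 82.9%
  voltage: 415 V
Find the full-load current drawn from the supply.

ω = 2π×1437/60 = 150.5 rad/s; P_out = τω = 372 × 150.5 = 55986 W
P_in = P_out / η = 55986 / 0.829 = 67534 W
I_L = P_in / (√3·V_L·cosφ) = 67534 / (1.732 × 415 × 0.74) = 127 A

127 A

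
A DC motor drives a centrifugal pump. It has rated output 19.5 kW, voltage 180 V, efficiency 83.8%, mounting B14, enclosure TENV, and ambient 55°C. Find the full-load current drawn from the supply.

P_out = 19.5 kW = 19500 W
P_in = P_out / η = 19500 / 0.838 = 23270 W
I = P_in / V = 23270 / 180 = 129 A

129 A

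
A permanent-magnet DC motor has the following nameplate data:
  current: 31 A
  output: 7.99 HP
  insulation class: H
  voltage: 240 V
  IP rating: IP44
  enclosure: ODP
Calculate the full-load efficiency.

80.1 %

P_out = 7.99 × 746 = 5961 W
P_in = V·I = 240 × 31 = 7440 W
η = P_out / P_in = 5961 / 7440 = 0.801 = 80.1%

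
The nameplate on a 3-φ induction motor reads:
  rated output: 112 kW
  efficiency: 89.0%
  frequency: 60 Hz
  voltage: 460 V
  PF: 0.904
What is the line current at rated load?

P_out = 112 kW = 112000 W
P_in = P_out / η = 112000 / 0.890 = 125843 W
I_L = P_in / (√3·V_L·cosφ) = 125843 / (1.732 × 460 × 0.904) = 175 A

175 A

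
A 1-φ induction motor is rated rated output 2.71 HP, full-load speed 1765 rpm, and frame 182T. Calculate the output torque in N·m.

10.9 N·m

P_out = 2.71 × 746 = 2022 W
ω = 2π × 1765/60 = 184.8 rad/s
τ = P_out/ω = 2022/184.8 = 10.9 N·m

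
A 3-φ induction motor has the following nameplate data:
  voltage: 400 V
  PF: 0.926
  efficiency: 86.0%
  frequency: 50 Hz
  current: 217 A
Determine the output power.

P_in = √3·V·I·cosφ = 1.732 × 400 × 217 × 0.926 = 139213 W
P_out = η·P_in = 0.86 × 139213 = 119723 W

120 kW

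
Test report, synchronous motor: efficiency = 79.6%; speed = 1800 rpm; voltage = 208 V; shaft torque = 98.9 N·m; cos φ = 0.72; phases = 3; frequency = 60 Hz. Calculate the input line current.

ω = 2π×1800/60 = 188.5 rad/s; P_out = τω = 98.9 × 188.5 = 18643 W
P_in = P_out / η = 18643 / 0.796 = 23421 W
I_L = P_in / (√3·V_L·cosφ) = 23421 / (1.732 × 208 × 0.72) = 90.3 A

90.3 A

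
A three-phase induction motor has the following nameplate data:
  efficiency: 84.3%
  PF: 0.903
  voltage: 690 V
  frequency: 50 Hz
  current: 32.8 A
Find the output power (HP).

40 HP

P_in = √3·V·I·cosφ = 1.732 × 690 × 32.8 × 0.903 = 35396 W
P_out = η·P_in = 0.843 × 35396 = 29839 W
= 29839/746 = 40 HP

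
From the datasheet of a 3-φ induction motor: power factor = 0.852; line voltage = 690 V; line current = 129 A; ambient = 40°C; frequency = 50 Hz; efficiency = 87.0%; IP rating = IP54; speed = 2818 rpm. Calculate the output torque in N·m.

P_in = √3·V·I·cosφ = 1.732 × 690 × 129 × 0.852 = 131349 W
P_out = η·P_in = 0.87 × 131349 = 114274 W
n = 2818 rpm
ω = 2π×2818/60 = 295.1 rad/s
τ = P_out/ω = 114274/295.1 = 387 N·m

387 N·m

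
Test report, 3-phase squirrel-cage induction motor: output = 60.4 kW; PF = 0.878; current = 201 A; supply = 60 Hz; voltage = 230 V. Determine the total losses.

9.9 kW

P_in = √3·V·I·cosφ = 1.732×230×201×0.878 = 70302 W
P_out = 60400 W
Losses = P_in − P_out = 70302 − 60400 = 9902 W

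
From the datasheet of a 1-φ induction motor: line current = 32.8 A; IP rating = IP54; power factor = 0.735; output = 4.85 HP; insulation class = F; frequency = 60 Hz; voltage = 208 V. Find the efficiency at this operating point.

72.2 %

P_out = 4.85 × 746 = 3618 W
P_in = V·I·cosφ = 208 × 32.8 × 0.735 = 5014 W
η = P_out / P_in = 3618 / 5014 = 0.722 = 72.2%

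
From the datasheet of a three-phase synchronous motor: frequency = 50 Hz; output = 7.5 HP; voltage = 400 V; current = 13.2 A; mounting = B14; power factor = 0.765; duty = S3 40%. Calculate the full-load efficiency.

80.0 %

P_out = 7.5 × 746 = 5595 W
P_in = √3·V_L·I_L·cosφ = 1.732 × 400 × 13.2 × 0.765 = 6996 W
η = P_out / P_in = 5595 / 6996 = 0.800 = 80.0%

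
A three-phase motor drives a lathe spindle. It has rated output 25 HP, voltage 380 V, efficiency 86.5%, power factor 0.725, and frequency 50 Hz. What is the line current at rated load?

45.2 A

P_out = 25 × 746 = 18650 W
P_in = P_out / η = 18650 / 0.865 = 21561 W
I_L = P_in / (√3·V_L·cosφ) = 21561 / (1.732 × 380 × 0.725) = 45.2 A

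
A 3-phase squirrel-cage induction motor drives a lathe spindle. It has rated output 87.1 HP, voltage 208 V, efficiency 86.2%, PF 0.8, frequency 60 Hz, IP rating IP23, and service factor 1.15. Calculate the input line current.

P_out = 87.1 × 746 = 64977 W
P_in = P_out / η = 64977 / 0.862 = 75379 W
I_L = P_in / (√3·V_L·cosφ) = 75379 / (1.732 × 208 × 0.8) = 262 A

262 A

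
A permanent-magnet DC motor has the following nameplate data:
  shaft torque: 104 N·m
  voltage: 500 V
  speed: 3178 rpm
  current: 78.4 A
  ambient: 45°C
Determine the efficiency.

ω = 2π × 3178/60 = 332.8 rad/s; P_out = τω = 104 × 332.8 = 34611 W
P_in = V·I = 500 × 78.4 = 39200 W
η = P_out / P_in = 34611 / 39200 = 0.883 = 88.3%

88.3 %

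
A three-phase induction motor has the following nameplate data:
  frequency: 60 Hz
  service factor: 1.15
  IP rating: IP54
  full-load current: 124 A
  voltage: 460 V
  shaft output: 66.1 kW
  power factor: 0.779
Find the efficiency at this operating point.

P_out = 66.1 kW = 66100 W
P_in = √3·V_L·I_L·cosφ = 1.732 × 460 × 124 × 0.779 = 76960 W
η = P_out / P_in = 66100 / 76960 = 0.859 = 85.9%

85.9 %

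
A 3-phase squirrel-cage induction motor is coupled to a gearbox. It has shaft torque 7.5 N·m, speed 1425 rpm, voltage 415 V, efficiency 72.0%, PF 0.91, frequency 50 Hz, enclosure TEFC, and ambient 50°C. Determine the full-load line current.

ω = 2π×1425/60 = 149.2 rad/s; P_out = τω = 7.5 × 149.2 = 1119 W
P_in = P_out / η = 1119 / 0.720 = 1554 W
I_L = P_in / (√3·V_L·cosφ) = 1554 / (1.732 × 415 × 0.91) = 2.38 A

2.38 A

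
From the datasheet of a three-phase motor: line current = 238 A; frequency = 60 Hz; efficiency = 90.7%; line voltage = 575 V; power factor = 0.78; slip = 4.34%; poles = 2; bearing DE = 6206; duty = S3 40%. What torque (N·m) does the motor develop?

P_in = √3·V·I·cosφ = 1.732 × 575 × 238 × 0.78 = 184879 W
P_out = η·P_in = 0.907 × 184879 = 167685 W
n_s = 120×60/2 = 3600 rpm; n = 3600×(1−0.0434) = 3444 rpm
ω = 2π×3444/60 = 360.7 rad/s
τ = P_out/ω = 167685/360.7 = 465 N·m

465 N·m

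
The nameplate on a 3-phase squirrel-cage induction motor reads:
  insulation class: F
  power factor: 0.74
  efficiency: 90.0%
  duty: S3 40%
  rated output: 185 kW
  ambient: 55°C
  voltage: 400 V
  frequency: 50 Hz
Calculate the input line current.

P_out = 185 kW = 185000 W
P_in = P_out / η = 185000 / 0.900 = 205556 W
I_L = P_in / (√3·V_L·cosφ) = 205556 / (1.732 × 400 × 0.74) = 401 A

401 A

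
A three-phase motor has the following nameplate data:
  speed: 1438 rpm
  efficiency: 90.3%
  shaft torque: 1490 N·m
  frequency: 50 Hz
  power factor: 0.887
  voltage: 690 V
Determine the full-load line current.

234 A

ω = 2π×1438/60 = 150.6 rad/s; P_out = τω = 1490 × 150.6 = 224394 W
P_in = P_out / η = 224394 / 0.903 = 248498 W
I_L = P_in / (√3·V_L·cosφ) = 248498 / (1.732 × 690 × 0.887) = 234 A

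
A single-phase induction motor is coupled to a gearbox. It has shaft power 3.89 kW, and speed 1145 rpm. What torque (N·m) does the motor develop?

32.4 N·m

ω = 2π × 1145/60 = 119.9 rad/s
τ = P/ω = 3890/119.9 = 32.4 N·m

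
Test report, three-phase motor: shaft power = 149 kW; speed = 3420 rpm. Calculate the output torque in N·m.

ω = 2π × 3420/60 = 358.1 rad/s
τ = P/ω = 149000/358.1 = 416 N·m

416 N·m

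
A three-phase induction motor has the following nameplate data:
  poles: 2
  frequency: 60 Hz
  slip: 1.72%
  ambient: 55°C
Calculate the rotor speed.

n_s = 120f/p = 120×60/2 = 3600 rpm
n = n_s(1 − s) = 3600 × (1 − 0.0172) = 3538 rpm

3538 rpm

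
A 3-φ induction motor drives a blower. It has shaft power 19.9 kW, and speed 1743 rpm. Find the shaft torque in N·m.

ω = 2π × 1743/60 = 182.5 rad/s
τ = P/ω = 19900/182.5 = 109 N·m

109 N·m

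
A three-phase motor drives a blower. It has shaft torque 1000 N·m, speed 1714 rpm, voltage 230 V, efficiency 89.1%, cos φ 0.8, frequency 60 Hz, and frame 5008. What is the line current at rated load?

632 A

ω = 2π×1714/60 = 179.5 rad/s; P_out = τω = 1000 × 179.5 = 179500 W
P_in = P_out / η = 179500 / 0.891 = 201459 W
I_L = P_in / (√3·V_L·cosφ) = 201459 / (1.732 × 230 × 0.8) = 632 A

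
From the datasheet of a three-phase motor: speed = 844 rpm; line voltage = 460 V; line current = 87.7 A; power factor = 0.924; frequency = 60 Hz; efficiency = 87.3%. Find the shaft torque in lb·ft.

470 lb·ft

P_in = √3·V·I·cosφ = 1.732 × 460 × 87.7 × 0.924 = 64562 W
P_out = η·P_in = 0.873 × 64562 = 56363 W
n = 844 rpm
ω = 2π×844/60 = 88.38 rad/s
τ = P_out/ω = 56363/88.38 = 637.7 N·m
In lb·ft: 637.7/1.356 = 470 lb·ft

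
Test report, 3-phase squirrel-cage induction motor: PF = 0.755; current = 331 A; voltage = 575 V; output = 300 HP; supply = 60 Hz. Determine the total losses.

25.1 kW

P_in = √3·V·I·cosφ = 1.732×575×331×0.755 = 248880 W
P_out = 300×746 = 223800 W
Losses = P_in − P_out = 248880 − 223800 = 25080 W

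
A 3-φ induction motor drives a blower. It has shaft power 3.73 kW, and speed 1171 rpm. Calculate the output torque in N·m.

ω = 2π × 1171/60 = 122.6 rad/s
τ = P/ω = 3730/122.6 = 30.4 N·m

30.4 N·m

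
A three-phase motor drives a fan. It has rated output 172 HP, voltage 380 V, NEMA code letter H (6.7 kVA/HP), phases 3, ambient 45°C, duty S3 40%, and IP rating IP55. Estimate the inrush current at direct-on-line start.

1750 A

S_LR = 6.7 × 172 = 1152.4 kVA
I_LR = S_LR/(√3·V_L) = 1152400/(1.732×380) = 1750 A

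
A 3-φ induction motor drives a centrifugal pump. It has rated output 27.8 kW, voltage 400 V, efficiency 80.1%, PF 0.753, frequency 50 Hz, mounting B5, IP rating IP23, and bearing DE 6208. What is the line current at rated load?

P_out = 27.8 kW = 27800 W
P_in = P_out / η = 27800 / 0.801 = 34707 W
I_L = P_in / (√3·V_L·cosφ) = 34707 / (1.732 × 400 × 0.753) = 66.5 A

66.5 A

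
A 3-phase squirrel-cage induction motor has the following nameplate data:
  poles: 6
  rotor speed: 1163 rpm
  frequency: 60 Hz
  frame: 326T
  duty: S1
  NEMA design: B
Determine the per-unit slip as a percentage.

3.08 %

n_s = 120f/p = 120×60/6 = 1200 rpm
s = (n_s − n)/n_s = (1200 − 1163)/1200 = 0.0308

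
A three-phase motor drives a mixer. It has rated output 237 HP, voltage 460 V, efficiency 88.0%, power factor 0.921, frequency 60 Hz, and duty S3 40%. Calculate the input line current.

P_out = 237 × 746 = 176802 W
P_in = P_out / η = 176802 / 0.880 = 200911 W
I_L = P_in / (√3·V_L·cosφ) = 200911 / (1.732 × 460 × 0.921) = 274 A

274 A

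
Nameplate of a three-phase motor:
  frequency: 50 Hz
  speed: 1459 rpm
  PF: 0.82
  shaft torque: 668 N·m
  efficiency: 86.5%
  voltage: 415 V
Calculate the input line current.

ω = 2π×1459/60 = 152.8 rad/s; P_out = τω = 668 × 152.8 = 102070 W
P_in = P_out / η = 102070 / 0.865 = 118000 W
I_L = P_in / (√3·V_L·cosφ) = 118000 / (1.732 × 415 × 0.82) = 200 A

200 A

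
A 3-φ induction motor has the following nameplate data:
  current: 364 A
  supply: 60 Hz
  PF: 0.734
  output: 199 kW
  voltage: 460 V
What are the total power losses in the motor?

P_in = √3·V·I·cosφ = 1.732×460×364×0.734 = 212864 W
P_out = 199000 W
Losses = P_in − P_out = 212864 − 199000 = 13864 W

13900 W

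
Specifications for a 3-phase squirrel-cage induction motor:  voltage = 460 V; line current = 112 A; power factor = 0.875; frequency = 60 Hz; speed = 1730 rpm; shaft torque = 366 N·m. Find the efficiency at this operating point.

84.9 %

ω = 2π × 1730/60 = 181.2 rad/s; P_out = τω = 366 × 181.2 = 66319 W
P_in = √3·V_L·I_L·cosφ = 1.732 × 460 × 112 × 0.875 = 78079 W
η = P_out / P_in = 66319 / 78079 = 0.849 = 84.9%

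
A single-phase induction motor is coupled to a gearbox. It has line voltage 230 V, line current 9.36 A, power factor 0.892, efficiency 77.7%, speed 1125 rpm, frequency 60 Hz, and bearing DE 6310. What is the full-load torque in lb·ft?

P_in = V·I·cosφ = 230 × 9.36 × 0.892 = 1920 W
P_out = η·P_in = 0.777 × 1920 = 1492 W
n = 1125 rpm
ω = 2π×1125/60 = 117.8 rad/s
τ = P_out/ω = 1492/117.8 = 12.67 N·m
In lb·ft: 12.67/1.356 = 9.34 lb·ft

9.34 lb·ft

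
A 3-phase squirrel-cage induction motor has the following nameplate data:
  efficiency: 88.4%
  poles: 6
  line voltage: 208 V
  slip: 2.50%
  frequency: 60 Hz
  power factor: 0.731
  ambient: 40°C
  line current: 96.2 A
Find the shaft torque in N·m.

P_in = √3·V·I·cosφ = 1.732 × 208 × 96.2 × 0.731 = 25334 W
P_out = η·P_in = 0.884 × 25334 = 22395 W
n_s = 120×60/6 = 1200 rpm; n = 1200×(1−0.025) = 1170 rpm
ω = 2π×1170/60 = 122.5 rad/s
τ = P_out/ω = 22395/122.5 = 183 N·m

183 N·m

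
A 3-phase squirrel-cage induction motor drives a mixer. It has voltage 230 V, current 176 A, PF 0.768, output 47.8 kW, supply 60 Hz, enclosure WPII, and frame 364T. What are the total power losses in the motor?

6.05 kW

P_in = √3·V·I·cosφ = 1.732×230×176×0.768 = 53846 W
P_out = 47800 W
Losses = P_in − P_out = 53846 − 47800 = 6046 W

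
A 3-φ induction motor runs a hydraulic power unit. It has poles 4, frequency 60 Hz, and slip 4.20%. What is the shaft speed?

n_s = 120f/p = 120×60/4 = 1800 rpm
n = n_s(1 − s) = 1800 × (1 − 0.042) = 1724 rpm

1724 rpm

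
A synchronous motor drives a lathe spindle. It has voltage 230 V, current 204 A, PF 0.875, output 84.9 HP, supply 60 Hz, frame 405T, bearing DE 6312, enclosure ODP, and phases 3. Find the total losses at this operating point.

7770 W

P_in = √3·V·I·cosφ = 1.732×230×204×0.875 = 71107 W
P_out = 84.9×746 = 63335 W
Losses = P_in − P_out = 71107 − 63335 = 7772 W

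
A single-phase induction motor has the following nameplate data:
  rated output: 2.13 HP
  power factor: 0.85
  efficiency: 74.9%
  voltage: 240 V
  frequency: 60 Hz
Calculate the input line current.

P_out = 2.13 × 746 = 1589 W
P_in = P_out / η = 1589 / 0.749 = 2121 W
I = P_in / (V·cosφ) = 2121 / (240 × 0.85) = 10.4 A

10.4 A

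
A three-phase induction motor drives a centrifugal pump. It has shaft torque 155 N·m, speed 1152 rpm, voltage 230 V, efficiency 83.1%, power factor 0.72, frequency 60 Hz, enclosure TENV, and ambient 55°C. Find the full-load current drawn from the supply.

78.4 A

ω = 2π×1152/60 = 120.6 rad/s; P_out = τω = 155 × 120.6 = 18693 W
P_in = P_out / η = 18693 / 0.831 = 22495 W
I_L = P_in / (√3·V_L·cosφ) = 22495 / (1.732 × 230 × 0.72) = 78.4 A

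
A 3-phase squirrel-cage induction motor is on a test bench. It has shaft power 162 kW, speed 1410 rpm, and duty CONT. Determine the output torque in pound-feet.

809 lb·ft

ω = 2π × 1410/60 = 147.7 rad/s
τ = P/ω = 162000/147.7 = 1097 N·m
In lb·ft: 1097/1.356 = 809 lb·ft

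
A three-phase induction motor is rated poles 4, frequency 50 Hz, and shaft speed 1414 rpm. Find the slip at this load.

5.73 %

n_s = 120f/p = 120×50/4 = 1500 rpm
s = (n_s − n)/n_s = (1500 − 1414)/1500 = 0.0573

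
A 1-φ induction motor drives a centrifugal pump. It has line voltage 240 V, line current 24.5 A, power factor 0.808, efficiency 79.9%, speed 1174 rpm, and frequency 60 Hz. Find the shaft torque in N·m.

P_in = V·I·cosφ = 240 × 24.5 × 0.808 = 4751 W
P_out = η·P_in = 0.799 × 4751 = 3796 W
n = 1174 rpm
ω = 2π×1174/60 = 122.9 rad/s
τ = P_out/ω = 3796/122.9 = 30.9 N·m

30.9 N·m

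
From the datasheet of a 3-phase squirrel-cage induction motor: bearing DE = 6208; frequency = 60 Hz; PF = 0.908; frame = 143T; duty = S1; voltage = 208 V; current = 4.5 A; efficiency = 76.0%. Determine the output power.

P_in = √3·V·I·cosφ = 1.732 × 208 × 4.5 × 0.908 = 1472 W
P_out = η·P_in = 0.76 × 1472 = 1119 W

1.12 kW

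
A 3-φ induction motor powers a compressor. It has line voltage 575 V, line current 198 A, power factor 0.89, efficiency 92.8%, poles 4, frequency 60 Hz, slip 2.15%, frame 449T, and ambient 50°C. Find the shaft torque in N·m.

P_in = √3·V·I·cosφ = 1.732 × 575 × 198 × 0.89 = 175497 W
P_out = η·P_in = 0.928 × 175497 = 162861 W
n_s = 120×60/4 = 1800 rpm; n = 1800×(1−0.0215) = 1761 rpm
ω = 2π×1761/60 = 184.4 rad/s
τ = P_out/ω = 162861/184.4 = 883 N·m

883 N·m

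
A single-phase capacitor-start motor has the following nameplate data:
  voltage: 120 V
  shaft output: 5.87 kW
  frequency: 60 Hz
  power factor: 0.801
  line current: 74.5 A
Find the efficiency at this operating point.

82.0 %

P_out = 5.87 kW = 5870 W
P_in = V·I·cosφ = 120 × 74.5 × 0.801 = 7161 W
η = P_out / P_in = 5870 / 7161 = 0.820 = 82.0%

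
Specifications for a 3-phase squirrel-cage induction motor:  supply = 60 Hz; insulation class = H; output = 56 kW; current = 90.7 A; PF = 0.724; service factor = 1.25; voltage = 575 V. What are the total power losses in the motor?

P_in = √3·V·I·cosφ = 1.732×575×90.7×0.724 = 65398 W
P_out = 56000 W
Losses = P_in − P_out = 65398 − 56000 = 9398 W

9400 W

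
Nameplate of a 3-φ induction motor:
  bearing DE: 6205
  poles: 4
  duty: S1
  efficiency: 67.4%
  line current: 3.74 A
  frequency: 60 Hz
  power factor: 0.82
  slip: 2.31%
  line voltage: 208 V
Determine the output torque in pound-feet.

2.98 lb·ft

P_in = √3·V·I·cosφ = 1.732 × 208 × 3.74 × 0.82 = 1105 W
P_out = η·P_in = 0.674 × 1105 = 745 W
n_s = 120×60/4 = 1800 rpm; n = 1800×(1−0.0231) = 1758 rpm
ω = 2π×1758/60 = 184.1 rad/s
τ = P_out/ω = 745/184.1 = 4.047 N·m
In lb·ft: 4.047/1.356 = 2.98 lb·ft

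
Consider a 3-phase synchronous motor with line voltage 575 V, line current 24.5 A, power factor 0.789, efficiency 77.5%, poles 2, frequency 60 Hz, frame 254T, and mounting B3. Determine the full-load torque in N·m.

P_in = √3·V·I·cosφ = 1.732 × 575 × 24.5 × 0.789 = 19251 W
P_out = η·P_in = 0.775 × 19251 = 14920 W
n = n_s = 120×60/2 = 3600 rpm (synchronous)
ω = 2π×3600/60 = 377 rad/s
τ = P_out/ω = 14920/377 = 39.6 N·m

39.6 N·m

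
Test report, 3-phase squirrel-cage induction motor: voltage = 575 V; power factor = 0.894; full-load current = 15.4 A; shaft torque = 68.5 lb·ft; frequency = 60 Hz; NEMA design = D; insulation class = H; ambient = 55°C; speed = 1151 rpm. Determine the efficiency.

81.6 %

τ = 68.5 lb·ft × 1.356 = 92.89 N·m
ω = 2π × 1151/60 = 120.5 rad/s; P_out = τω = 92.89 × 120.5 = 11193 W
P_in = √3·V_L·I_L·cosφ = 1.732 × 575 × 15.4 × 0.894 = 13711 W
η = P_out / P_in = 11193 / 13711 = 0.816 = 81.6%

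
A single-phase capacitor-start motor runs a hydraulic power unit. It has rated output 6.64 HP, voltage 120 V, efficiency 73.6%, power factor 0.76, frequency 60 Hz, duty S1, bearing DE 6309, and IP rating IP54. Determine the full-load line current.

73.8 A

P_out = 6.64 × 746 = 4953 W
P_in = P_out / η = 4953 / 0.736 = 6730 W
I = P_in / (V·cosφ) = 6730 / (120 × 0.76) = 73.8 A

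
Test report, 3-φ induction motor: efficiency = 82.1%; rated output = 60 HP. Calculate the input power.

P_out = 60 × 746 = 44760 W
P_in = P_out/η = 44760/0.821 = 54519 W = 54.5 kW

54.5 kW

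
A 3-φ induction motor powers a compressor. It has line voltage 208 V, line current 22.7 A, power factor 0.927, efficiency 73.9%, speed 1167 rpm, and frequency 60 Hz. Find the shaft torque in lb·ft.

33.8 lb·ft

P_in = √3·V·I·cosφ = 1.732 × 208 × 22.7 × 0.927 = 7581 W
P_out = η·P_in = 0.739 × 7581 = 5602 W
n = 1167 rpm
ω = 2π×1167/60 = 122.2 rad/s
τ = P_out/ω = 5602/122.2 = 45.84 N·m
In lb·ft: 45.84/1.356 = 33.8 lb·ft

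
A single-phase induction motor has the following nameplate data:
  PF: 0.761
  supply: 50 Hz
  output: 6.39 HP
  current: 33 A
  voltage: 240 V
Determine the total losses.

P_in = V·I·cosφ = 240×33×0.761 = 6027 W
P_out = 6.39×746 = 4767 W
Losses = P_in − P_out = 6027 − 4767 = 1260 W

1.26 kW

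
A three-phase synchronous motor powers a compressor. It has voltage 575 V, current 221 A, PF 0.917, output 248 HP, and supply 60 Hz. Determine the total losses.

P_in = √3·V·I·cosφ = 1.732×575×221×0.917 = 201826 W
P_out = 248×746 = 185008 W
Losses = P_in − P_out = 201826 − 185008 = 16818 W

16800 W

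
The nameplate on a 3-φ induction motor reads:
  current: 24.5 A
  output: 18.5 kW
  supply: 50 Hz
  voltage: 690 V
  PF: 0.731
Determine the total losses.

2.9 kW

P_in = √3·V·I·cosφ = 1.732×690×24.5×0.731 = 21403 W
P_out = 18500 W
Losses = P_in − P_out = 21403 − 18500 = 2903 W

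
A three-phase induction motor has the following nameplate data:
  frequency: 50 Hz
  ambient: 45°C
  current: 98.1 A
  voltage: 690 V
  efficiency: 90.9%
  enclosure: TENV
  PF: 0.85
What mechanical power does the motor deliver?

90.6 kW

P_in = √3·V·I·cosφ = 1.732 × 690 × 98.1 × 0.85 = 99652 W
P_out = η·P_in = 0.909 × 99652 = 90584 W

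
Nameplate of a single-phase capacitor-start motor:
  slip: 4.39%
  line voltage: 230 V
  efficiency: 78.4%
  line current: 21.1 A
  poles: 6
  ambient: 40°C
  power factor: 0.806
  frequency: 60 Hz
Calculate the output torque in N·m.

25.5 N·m

P_in = V·I·cosφ = 230 × 21.1 × 0.806 = 3912 W
P_out = η·P_in = 0.784 × 3912 = 3067 W
n_s = 120×60/6 = 1200 rpm; n = 1200×(1−0.0439) = 1147 rpm
ω = 2π×1147/60 = 120.1 rad/s
τ = P_out/ω = 3067/120.1 = 25.5 N·m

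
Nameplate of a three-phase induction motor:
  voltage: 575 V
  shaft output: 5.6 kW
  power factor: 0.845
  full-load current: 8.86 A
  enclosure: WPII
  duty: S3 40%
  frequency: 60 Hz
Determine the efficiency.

P_out = 5.6 kW = 5600 W
P_in = √3·V_L·I_L·cosφ = 1.732 × 575 × 8.86 × 0.845 = 7456 W
η = P_out / P_in = 5600 / 7456 = 0.751 = 75.1%

75.1 %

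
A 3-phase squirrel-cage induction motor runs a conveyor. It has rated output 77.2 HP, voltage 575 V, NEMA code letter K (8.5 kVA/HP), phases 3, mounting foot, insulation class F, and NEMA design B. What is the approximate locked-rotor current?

659 A

S_LR = 8.5 × 77.2 = 656.2 kVA
I_LR = S_LR/(√3·V_L) = 656200/(1.732×575) = 659 A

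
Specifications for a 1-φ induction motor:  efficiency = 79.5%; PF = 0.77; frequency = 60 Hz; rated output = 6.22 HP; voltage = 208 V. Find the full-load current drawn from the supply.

36.4 A

P_out = 6.22 × 746 = 4640 W
P_in = P_out / η = 4640 / 0.795 = 5836 W
I = P_in / (V·cosφ) = 5836 / (208 × 0.77) = 36.4 A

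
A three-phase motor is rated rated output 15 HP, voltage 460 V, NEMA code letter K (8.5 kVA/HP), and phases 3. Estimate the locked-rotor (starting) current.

S_LR = 8.5 × 15 = 127.5 kVA
I_LR = S_LR/(√3·V_L) = 127500/(1.732×460) = 160 A

160 A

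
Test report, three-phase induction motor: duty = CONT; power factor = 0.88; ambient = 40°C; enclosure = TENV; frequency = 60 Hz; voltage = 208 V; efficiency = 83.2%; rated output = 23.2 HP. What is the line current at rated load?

65.6 A

P_out = 23.2 × 746 = 17307 W
P_in = P_out / η = 17307 / 0.832 = 20802 W
I_L = P_in / (√3·V_L·cosφ) = 20802 / (1.732 × 208 × 0.88) = 65.6 A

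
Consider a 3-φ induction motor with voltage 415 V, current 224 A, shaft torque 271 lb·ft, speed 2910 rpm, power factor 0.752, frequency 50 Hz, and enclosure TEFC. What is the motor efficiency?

92.5 %

τ = 271 lb·ft × 1.356 = 367.5 N·m
ω = 2π × 2910/60 = 304.7 rad/s; P_out = τω = 367.5 × 304.7 = 111977 W
P_in = √3·V_L·I_L·cosφ = 1.732 × 415 × 224 × 0.752 = 121077 W
η = P_out / P_in = 111977 / 121077 = 0.925 = 92.5%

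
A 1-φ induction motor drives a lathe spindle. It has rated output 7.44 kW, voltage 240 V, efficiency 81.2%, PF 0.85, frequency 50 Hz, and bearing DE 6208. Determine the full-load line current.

44.9 A

P_out = 7.44 kW = 7440 W
P_in = P_out / η = 7440 / 0.812 = 9163 W
I = P_in / (V·cosφ) = 9163 / (240 × 0.85) = 44.9 A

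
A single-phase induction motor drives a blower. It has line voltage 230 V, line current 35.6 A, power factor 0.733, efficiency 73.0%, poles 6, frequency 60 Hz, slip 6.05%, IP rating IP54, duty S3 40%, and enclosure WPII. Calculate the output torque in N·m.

37.1 N·m

P_in = V·I·cosφ = 230 × 35.6 × 0.733 = 6002 W
P_out = η·P_in = 0.73 × 6002 = 4381 W
n_s = 120×60/6 = 1200 rpm; n = 1200×(1−0.0605) = 1127 rpm
ω = 2π×1127/60 = 118 rad/s
τ = P_out/ω = 4381/118 = 37.1 N·m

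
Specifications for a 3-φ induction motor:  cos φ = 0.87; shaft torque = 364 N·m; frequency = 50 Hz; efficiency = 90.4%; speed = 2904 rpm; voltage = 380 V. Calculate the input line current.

214 A

ω = 2π×2904/60 = 304.1 rad/s; P_out = τω = 364 × 304.1 = 110692 W
P_in = P_out / η = 110692 / 0.904 = 122447 W
I_L = P_in / (√3·V_L·cosφ) = 122447 / (1.732 × 380 × 0.87) = 214 A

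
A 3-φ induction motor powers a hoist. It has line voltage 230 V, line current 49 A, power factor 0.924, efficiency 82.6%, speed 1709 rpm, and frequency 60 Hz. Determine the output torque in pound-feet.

P_in = √3·V·I·cosφ = 1.732 × 230 × 49 × 0.924 = 18036 W
P_out = η·P_in = 0.826 × 18036 = 14898 W
n = 1709 rpm
ω = 2π×1709/60 = 179 rad/s
τ = P_out/ω = 14898/179 = 83.23 N·m
In lb·ft: 83.23/1.356 = 61.4 lb·ft

61.4 lb·ft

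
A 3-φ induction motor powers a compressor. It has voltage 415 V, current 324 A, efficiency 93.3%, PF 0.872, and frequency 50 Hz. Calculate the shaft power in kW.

189 kW

P_in = √3·V·I·cosφ = 1.732 × 415 × 324 × 0.872 = 203075 W
P_out = η·P_in = 0.933 × 203075 = 189469 W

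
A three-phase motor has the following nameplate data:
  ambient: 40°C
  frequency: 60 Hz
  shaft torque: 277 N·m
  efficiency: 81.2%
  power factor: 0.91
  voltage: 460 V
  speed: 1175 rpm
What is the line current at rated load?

ω = 2π×1175/60 = 123 rad/s; P_out = τω = 277 × 123 = 34071 W
P_in = P_out / η = 34071 / 0.812 = 41959 W
I_L = P_in / (√3·V_L·cosφ) = 41959 / (1.732 × 460 × 0.91) = 57.9 A

57.9 A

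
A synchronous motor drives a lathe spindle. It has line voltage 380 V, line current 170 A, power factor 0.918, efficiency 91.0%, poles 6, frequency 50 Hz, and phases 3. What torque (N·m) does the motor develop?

P_in = √3·V·I·cosφ = 1.732 × 380 × 170 × 0.918 = 102712 W
P_out = η·P_in = 0.91 × 102712 = 93468 W
n = n_s = 120×50/6 = 1000 rpm (synchronous)
ω = 2π×1000/60 = 104.7 rad/s
τ = P_out/ω = 93468/104.7 = 893 N·m

893 N·m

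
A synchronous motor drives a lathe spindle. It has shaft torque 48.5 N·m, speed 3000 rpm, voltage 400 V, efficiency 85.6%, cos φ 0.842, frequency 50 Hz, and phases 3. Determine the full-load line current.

30.5 A

ω = 2π×3000/60 = 314.2 rad/s; P_out = τω = 48.5 × 314.2 = 15239 W
P_in = P_out / η = 15239 / 0.856 = 17803 W
I_L = P_in / (√3·V_L·cosφ) = 17803 / (1.732 × 400 × 0.842) = 30.5 A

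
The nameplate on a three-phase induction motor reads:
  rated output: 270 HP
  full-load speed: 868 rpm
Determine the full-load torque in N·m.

P_out = 270 × 746 = 201420 W
ω = 2π × 868/60 = 90.9 rad/s
τ = P_out/ω = 201420/90.9 = 2220 N·m

2220 N·m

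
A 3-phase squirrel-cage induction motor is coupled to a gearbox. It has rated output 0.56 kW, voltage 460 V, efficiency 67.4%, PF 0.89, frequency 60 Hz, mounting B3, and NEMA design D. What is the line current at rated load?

1.17 A

P_out = 0.56 kW = 560 W
P_in = P_out / η = 560 / 0.674 = 831 W
I_L = P_in / (√3·V_L·cosφ) = 831 / (1.732 × 460 × 0.89) = 1.17 A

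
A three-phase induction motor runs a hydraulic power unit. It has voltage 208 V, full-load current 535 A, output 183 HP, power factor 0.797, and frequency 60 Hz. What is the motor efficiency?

P_out = 183 × 746 = 136518 W
P_in = √3·V_L·I_L·cosφ = 1.732 × 208 × 535 × 0.797 = 153611 W
η = P_out / P_in = 136518 / 153611 = 0.889 = 88.9%

88.9 %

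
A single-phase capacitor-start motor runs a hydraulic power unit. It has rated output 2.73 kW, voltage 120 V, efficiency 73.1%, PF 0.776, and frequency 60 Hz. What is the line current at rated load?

40.1 A

P_out = 2.73 kW = 2730 W
P_in = P_out / η = 2730 / 0.731 = 3735 W
I = P_in / (V·cosφ) = 3735 / (120 × 0.776) = 40.1 A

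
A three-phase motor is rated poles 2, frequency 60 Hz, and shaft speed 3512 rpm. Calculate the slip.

2.44 %

n_s = 120f/p = 120×60/2 = 3600 rpm
s = (n_s − n)/n_s = (3600 − 3512)/3600 = 0.0244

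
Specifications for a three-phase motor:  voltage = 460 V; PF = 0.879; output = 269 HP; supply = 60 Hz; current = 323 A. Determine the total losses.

P_in = √3·V·I·cosφ = 1.732×460×323×0.879 = 226202 W
P_out = 269×746 = 200674 W
Losses = P_in − P_out = 226202 − 200674 = 25528 W

25500 W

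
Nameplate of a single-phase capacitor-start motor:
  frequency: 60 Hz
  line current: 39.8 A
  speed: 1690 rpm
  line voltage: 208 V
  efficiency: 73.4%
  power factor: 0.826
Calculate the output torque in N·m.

P_in = V·I·cosφ = 208 × 39.8 × 0.826 = 6838 W
P_out = η·P_in = 0.734 × 6838 = 5019 W
n = 1690 rpm
ω = 2π×1690/60 = 177 rad/s
τ = P_out/ω = 5019/177 = 28.4 N·m

28.4 N·m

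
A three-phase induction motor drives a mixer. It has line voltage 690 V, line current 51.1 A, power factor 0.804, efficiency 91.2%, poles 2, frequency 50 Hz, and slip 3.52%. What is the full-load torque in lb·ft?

109 lb·ft

P_in = √3·V·I·cosφ = 1.732 × 690 × 51.1 × 0.804 = 49099 W
P_out = η·P_in = 0.912 × 49099 = 44778 W
n_s = 120×50/2 = 3000 rpm; n = 3000×(1−0.0352) = 2894 rpm
ω = 2π×2894/60 = 303.1 rad/s
τ = P_out/ω = 44778/303.1 = 147.7 N·m
In lb·ft: 147.7/1.356 = 109 lb·ft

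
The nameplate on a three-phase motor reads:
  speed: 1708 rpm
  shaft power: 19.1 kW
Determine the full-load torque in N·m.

107 N·m

ω = 2π × 1708/60 = 178.9 rad/s
τ = P/ω = 19100/178.9 = 107 N·m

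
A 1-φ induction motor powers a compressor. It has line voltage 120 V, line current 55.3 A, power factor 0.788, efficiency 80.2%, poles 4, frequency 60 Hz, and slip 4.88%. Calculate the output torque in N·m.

P_in = V·I·cosφ = 120 × 55.3 × 0.788 = 5229 W
P_out = η·P_in = 0.802 × 5229 = 4194 W
n_s = 120×60/4 = 1800 rpm; n = 1800×(1−0.0488) = 1712 rpm
ω = 2π×1712/60 = 179.3 rad/s
τ = P_out/ω = 4194/179.3 = 23.4 N·m

23.4 N·m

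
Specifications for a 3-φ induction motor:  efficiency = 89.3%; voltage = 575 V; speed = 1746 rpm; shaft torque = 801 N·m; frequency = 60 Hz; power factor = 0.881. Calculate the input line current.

ω = 2π×1746/60 = 182.8 rad/s; P_out = τω = 801 × 182.8 = 146423 W
P_in = P_out / η = 146423 / 0.893 = 163968 W
I_L = P_in / (√3·V_L·cosφ) = 163968 / (1.732 × 575 × 0.881) = 187 A

187 A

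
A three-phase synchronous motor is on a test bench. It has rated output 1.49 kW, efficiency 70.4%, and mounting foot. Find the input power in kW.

P_out = 1490 W
P_in = P_out/η = 1490/0.704 = 2116 W = 2.12 kW

2.12 kW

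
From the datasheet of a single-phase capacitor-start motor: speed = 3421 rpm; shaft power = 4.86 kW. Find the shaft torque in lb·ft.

ω = 2π × 3421/60 = 358.2 rad/s
τ = P/ω = 4860/358.2 = 13.57 N·m
In lb·ft: 13.57/1.356 = 10 lb·ft

10 lb·ft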